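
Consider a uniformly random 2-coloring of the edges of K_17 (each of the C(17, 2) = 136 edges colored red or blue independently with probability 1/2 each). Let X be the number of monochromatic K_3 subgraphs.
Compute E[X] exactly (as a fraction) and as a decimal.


Let X = Σ_S X_S over the C(17, 3) = 680 subsets S of size 3, where X_S = 1 if the K_3 on S is monochromatic.
For a fixed S, the K_3 on S has C(3, 2) = 3 edges. P[all 3 edges red] = (1/2)^3, and likewise for blue, so P[monochromatic] = 2·(1/2)^3 = 2^{1 − 3} = 1/4.
By linearity of expectation: E[X] = C(17, 3) · 2^{1 − 3} = 680 · 1/4 = 170.
Numerically: E[X] ≈ 170.000000.

E[X] = C(17,3)·2^(1−C(3,2)) = 170 ≈ 170.000000.


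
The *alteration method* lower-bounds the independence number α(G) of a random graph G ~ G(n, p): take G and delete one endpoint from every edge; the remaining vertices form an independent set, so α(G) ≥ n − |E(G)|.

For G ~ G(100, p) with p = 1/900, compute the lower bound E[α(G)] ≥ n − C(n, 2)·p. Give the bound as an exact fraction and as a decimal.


E[|E(G)|] = C(100, 2)·p = 4950 · (1/900) = 11/2.
E[α(G)] ≥ n − E[|E(G)|] = 100 − 11/2 = 189/2.
Numerically: ≈ 94.500.
(This is only a lower bound; the true E[α(G)] may be larger.)

E[α(G)] ≥ 189/2 ≈ 94.500.


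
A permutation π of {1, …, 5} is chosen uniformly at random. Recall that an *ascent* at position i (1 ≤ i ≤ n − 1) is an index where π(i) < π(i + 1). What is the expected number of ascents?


Write X = Σ X_I over i = 1, …, 4, with X_I the indicator of one ascent.
There are 4 indicators.
For each fixed i, the pair (π(i), π(i+1)) is a uniformly random ordered pair of distinct values from {1, …, 5}; by symmetry P[π(i) < π(i+1)] = 1/2.
By linearity: E[X] = 4 · (1/2) = (5 − 1) · (1/2) = 2 ≈ 2.00000.

E[X] = 2 = 2.00000.


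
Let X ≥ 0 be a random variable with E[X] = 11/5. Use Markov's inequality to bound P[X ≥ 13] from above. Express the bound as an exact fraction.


μ = E[X] = 11/5, a = 13.
Markov: P[X ≥ 13] ≤ μ/a = (11/5)/13 = 11/65.
Numerically: ≈ 0.169231.
(Since a = 13 > μ = 2.200000, the bound 11/65 is < 1 and informative.)

P[X ≥ 13] ≤ 11/65 ≈ 0.169231.


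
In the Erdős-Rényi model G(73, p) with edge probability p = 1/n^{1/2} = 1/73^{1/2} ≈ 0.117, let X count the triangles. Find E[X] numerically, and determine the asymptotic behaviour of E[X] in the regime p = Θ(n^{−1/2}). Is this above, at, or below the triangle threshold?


Number of potential triangles: C(73, 3) = 62196.
Each occurs with probability p³ ≈ (0.117)³ ≈ 1.603303e-03.
By linearity: E[X] = C(73, 3)·p³ ≈ 62196 · 1.603303e-03 ≈ 99.7191.
Since α = 1/2 < 1, p = c/n^{1/2} ≫ 1/n is above the triangle threshold p ~ 1/n. Asymptotically E[X] ~ (c³/6)·n^{3(1−α)} = (1³/6)·n^{1.5} → ∞; triangles are abundant w.h.p.

E[X] ≈ 99.7191; in regime p = Θ(1/n^{1/2}) E[X] diverges (above the triangle threshold p ~ 1/n).


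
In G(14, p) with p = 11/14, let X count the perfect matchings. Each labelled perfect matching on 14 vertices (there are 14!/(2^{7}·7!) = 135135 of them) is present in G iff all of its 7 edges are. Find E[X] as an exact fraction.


K_14 has 14!/(2^{7}·7!) = 135135 labelled perfect matchings.
For each such perfect matching H, let X_H = 1 if all 7 edges of H are present in G. Then P[X_H = 1] = p^{7} = (11/14)^{7} = 19487171/105413504.
By linearity: E[X] = Σ_H E[X_H] = 135135 · p^{7} = 135135 · 19487171/105413504 = 376199836155/15059072.
Numerically: E[X] ≈ 2.498e+04.

E[X] = 135135 · (11/14)^{7} = 376199836155/15059072 ≈ 2.498e+04.


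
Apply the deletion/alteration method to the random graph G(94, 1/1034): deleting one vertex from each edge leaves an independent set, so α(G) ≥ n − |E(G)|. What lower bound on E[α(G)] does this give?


E[|E(G)|] = C(94, 2)·p = 4371 · (1/1034) = 93/22.
E[α(G)] ≥ n − E[|E(G)|] = 94 − 93/22 = 1975/22.
Numerically: ≈ 89.77273.
(This is only a lower bound; the true E[α(G)] may be larger.)

E[α(G)] ≥ 1975/22 ≈ 89.77273.


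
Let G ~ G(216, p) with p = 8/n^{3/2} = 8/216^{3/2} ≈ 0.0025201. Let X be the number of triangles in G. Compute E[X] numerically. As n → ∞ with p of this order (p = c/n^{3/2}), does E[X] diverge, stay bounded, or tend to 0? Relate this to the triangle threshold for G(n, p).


Number of potential triangles: C(216, 3) = 1656360.
Each occurs with probability p³ ≈ (0.0025201)³ ≈ 1.6003983e-08.
By linearity: E[X] = C(216, 3)·p³ ≈ 1656360 · 1.6003983e-08 ≈ 0.02651.
Since α = 3/2 > 1, p = c/n^{3/2} = o(1/n) is below the triangle threshold p ~ 1/n. Asymptotically E[X] ~ (c³/6)·n^{3(1−α)} = (8³/6)·n^{-1.5} → 0, so by Markov's inequality G has no triangles w.h.p.

E[X] ≈ 0.02651; in regime p = Θ(1/n^{3/2}) E[X] tends to 0 (below the triangle threshold p ~ 1/n).


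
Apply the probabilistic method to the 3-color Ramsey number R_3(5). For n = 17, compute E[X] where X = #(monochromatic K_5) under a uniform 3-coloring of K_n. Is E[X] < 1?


E[X] = C(17, 5) · 3^{1 − 10} = 6188 · 3^{−9} = 6188/19683.
As a reduced fraction: E[X] = 6188/19683 ≈ 0.314.
Is E[X] < 1? YES.
Since E[X] < 1, there exists a 3-coloring of K_{17} with no monochromatic K_5; hence R_3(5) > 17.

E[X] = 6188/19683 ≈ 0.314; E[X] < 1, so R_3(5) > 17.


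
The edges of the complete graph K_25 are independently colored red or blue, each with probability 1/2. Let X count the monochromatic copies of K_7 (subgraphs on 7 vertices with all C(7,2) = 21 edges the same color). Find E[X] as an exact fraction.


Let X = Σ_S X_S over the C(25, 7) = 480700 subsets S of size 7, where X_S = 1 if the K_7 on S is monochromatic.
For a fixed S, the K_7 on S has C(7, 2) = 21 edges. P[all 21 edges red] = (1/2)^21, and likewise for blue, so P[monochromatic] = 2·(1/2)^21 = 2^{1 − 21} = 1/1048576.
By linearity of expectation: E[X] = C(25, 7) · 2^{1 − 21} = 480700 · 1/1048576 = 120175/262144.
Numerically: E[X] ≈ 0.45843.

E[X] = C(25,7)·2^(1−C(7,2)) = 120175/262144 ≈ 0.45843.


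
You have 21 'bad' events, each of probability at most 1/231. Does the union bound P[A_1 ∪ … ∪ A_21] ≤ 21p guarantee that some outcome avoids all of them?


Union bound: P[∪_{i=1}^{21} A_i] ≤ Σ_i P[A_i] ≤ 21·p = 21·(1/231) = 1/11.
Numerically: 1/11 ≈ 0.091.
Is 1/11 < 1? YES.
Since P[∪ A_i] ≤ 1/11 < 1, the complement has P[∩ A_i^c] ≥ 1 − 1/11 = 10/11 > 0, so some outcome avoids every A_i.

21·p = 1/11 ≈ 0.091; existence CERTIFIED by the union bound.


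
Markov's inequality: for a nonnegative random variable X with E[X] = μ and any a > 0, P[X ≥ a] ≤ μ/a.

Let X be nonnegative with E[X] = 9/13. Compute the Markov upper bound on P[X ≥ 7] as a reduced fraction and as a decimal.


μ = E[X] = 9/13, a = 7.
Markov: P[X ≥ 7] ≤ μ/a = (9/13)/7 = 9/91.
Numerically: ≈ 0.098901.
(Since a = 7 > μ = 0.692308, the bound 9/91 is < 1 and informative.)

P[X ≥ 7] ≤ 9/91 ≈ 0.098901.


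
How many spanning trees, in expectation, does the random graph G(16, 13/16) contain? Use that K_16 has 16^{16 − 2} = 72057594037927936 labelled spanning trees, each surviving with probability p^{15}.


K_16 has 16^{16 − 2} = 72057594037927936 labelled spanning trees.
For each such spanning tree H, let X_H = 1 if all 15 edges of H are present in G. Then P[X_H = 1] = p^{15} = (13/16)^{15} = 51185893014090757/1152921504606846976.
Summing the indicators: E[X] = Σ_H E[X_H] = 72057594037927936 · p^{15} = 72057594037927936 · 51185893014090757/1152921504606846976 = 51185893014090757/16.
Numerically: E[X] ≈ 3.2e+15.

E[X] = 72057594037927936 · (13/16)^{15} = 51185893014090757/16 ≈ 3.2e+15.


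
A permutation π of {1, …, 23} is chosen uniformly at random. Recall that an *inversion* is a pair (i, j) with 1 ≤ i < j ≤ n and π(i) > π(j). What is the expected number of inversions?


Write X = Σ X_I over the C(23, 2) = 253 pairs i < j, with X_I the indicator of one inversion.
There are 253 indicators.
For each fixed pair i < j, the values π(i) and π(j) are two distinct elements of {1, …, 23} in uniformly random order; by symmetry P[π(i) > π(j)] = 1/2.
By linearity: E[X] = 253 · (1/2) = C(23, 2) · (1/2) = 253/2 = 253/2 ≈ 126.500000.

E[X] = 253/2 = 126.500000.


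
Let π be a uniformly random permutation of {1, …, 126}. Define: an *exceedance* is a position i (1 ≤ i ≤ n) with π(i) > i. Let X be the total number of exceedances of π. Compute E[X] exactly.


Write X = Σ_{i=1}^{126} X_i, where X_i = 1_{π(i) > i}.
For each fixed i, π(i) is uniform over {1, …, 126} (marginal of a uniform permutation), so P[π(i) > i] = (n − i)/n. Summing: Σ_{i=1}^{126} (n − i)/n = (0 + 1 + … + 125)/126 = 126(126 − 1)/(2·126) = (126 − 1)/2.
Hence E[X] = Σ_{i=1}^{126} (126 − i)/126 = 125/2 ≈ 62.50000.

E[X] = 125/2 = 62.50000.


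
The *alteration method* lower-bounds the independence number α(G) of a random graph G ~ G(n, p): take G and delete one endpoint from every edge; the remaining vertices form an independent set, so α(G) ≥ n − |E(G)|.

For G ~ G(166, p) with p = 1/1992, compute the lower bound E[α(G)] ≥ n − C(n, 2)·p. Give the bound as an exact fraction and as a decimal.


E[|E(G)|] = C(166, 2)·p = 13695 · (1/1992) = 55/8.
E[α(G)] ≥ n − E[|E(G)|] = 166 − 55/8 = 1273/8.
Numerically: ≈ 159.125000.
(This is only a lower bound; the true E[α(G)] may be larger.)

E[α(G)] ≥ 1273/8 ≈ 159.125000.


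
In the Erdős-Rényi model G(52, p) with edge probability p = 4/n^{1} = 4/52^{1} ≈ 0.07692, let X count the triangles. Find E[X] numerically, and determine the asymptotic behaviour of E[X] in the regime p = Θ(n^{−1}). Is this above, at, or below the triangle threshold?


Number of potential triangles: C(52, 3) = 22100.
Each occurs with probability p³ ≈ (0.07692)³ ≈ 4.551661e-04.
By linearity: E[X] = C(52, 3)·p³ ≈ 22100 · 4.551661e-04 ≈ 10.0592.
Here α = 1, so p = 4/n is exactly at the triangle threshold p ~ 1/n. Asymptotically E[X] → c³/6 = 4³/6 = 32/3 ≈ 10.6667, a bounded constant. In this regime the triangle count is asymptotically Poisson(c³/6).

E[X] ≈ 10.0592; in regime p = Θ(1/n^{1}) E[X] stays bounded (at the triangle threshold p ~ 1/n).


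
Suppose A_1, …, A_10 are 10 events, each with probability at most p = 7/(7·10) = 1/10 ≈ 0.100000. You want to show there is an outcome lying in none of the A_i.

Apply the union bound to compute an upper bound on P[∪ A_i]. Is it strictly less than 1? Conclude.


Union bound: P[∪_{i=1}^{10} A_i] ≤ Σ_i P[A_i] ≤ 10·p = 10·(1/10) = 1.
Numerically: 1 ≈ 1.000000.
Is 1 < 1? NO.
Since the bound 1 is ≥ 1, the union bound is uninformative here; it does NOT by itself certify existence.

10·p = 1 ≈ 1.000000; existence NOT certified by the union bound.


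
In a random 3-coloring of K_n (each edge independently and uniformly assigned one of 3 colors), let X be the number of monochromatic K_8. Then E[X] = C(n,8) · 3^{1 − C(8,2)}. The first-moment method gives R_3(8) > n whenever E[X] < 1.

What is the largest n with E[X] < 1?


We need C(n, 8) · 3^{1 − 28} < 1, i.e. C(n, 8) < 3^{28 − 1} = 7625597484987.
Check values of n near the boundary:
  n = 155: C(155, 8) = 6876747915675; 6876747915675 < 7625597484987? YES
  n = 156: C(156, 8) = 7248464019225; 7248464019225 < 7625597484987? YES
  n = 157: C(157, 8) = 7637643295425; 7637643295425 < 7625597484987? NO
The largest n with C(n, 8) < 7625597484987 is n = 156 (where E[X] = 805384891025/847288609443 ≈ 0.951). Hence R_3(8) > 156, i.e. R_3(8) ≥ 157.

Largest n = 156; hence R_3(8) > 156.


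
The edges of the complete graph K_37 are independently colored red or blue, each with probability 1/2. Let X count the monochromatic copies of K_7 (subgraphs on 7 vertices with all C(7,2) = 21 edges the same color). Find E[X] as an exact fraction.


Let X = Σ_S X_S over the C(37, 7) = 10295472 subsets S of size 7, where X_S = 1 if the K_7 on S is monochromatic.
For a fixed S, the K_7 on S has C(7, 2) = 21 edges. P[all 21 edges red] = (1/2)^21, and likewise for blue, so P[monochromatic] = 2·(1/2)^21 = 2^{1 − 21} = 1/1048576.
By linearity: E[X] = C(37, 7) · 2^{1 − 21} = 10295472 · 1/1048576 = 643467/65536.
Numerically: E[X] ≈ 9.81853.

E[X] = C(37,7)·2^(1−C(7,2)) = 643467/65536 ≈ 9.81853.


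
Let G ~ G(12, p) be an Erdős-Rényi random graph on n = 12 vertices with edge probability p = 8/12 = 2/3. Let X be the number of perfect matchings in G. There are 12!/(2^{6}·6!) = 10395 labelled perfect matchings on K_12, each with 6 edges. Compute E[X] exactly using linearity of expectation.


K_12 has 12!/(2^{6}·6!) = 10395 labelled perfect matchings.
For each such perfect matching H, let X_H = 1 if all 6 edges of H are present in G. Then P[X_H = 1] = p^{6} = (2/3)^{6} = 64/729.
Summing the indicators: E[X] = Σ_H E[X_H] = 10395 · p^{6} = 10395 · 64/729 = 24640/27.
Numerically: E[X] ≈ 913.

E[X] = 10395 · (2/3)^{6} = 24640/27 ≈ 913.


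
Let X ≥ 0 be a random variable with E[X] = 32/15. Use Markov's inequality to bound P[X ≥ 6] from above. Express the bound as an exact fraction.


μ = E[X] = 32/15, a = 6.
Markov: P[X ≥ 6] ≤ μ/a = (32/15)/6 = 16/45.
Numerically: ≈ 0.356.
(Since a = 6 > μ = 2.133, the bound 16/45 is < 1 and informative.)

P[X ≥ 6] ≤ 16/45 ≈ 0.356.


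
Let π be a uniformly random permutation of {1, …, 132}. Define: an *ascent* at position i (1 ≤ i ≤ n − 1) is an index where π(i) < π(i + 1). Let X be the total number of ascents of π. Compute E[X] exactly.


Write X = Σ X_I over i = 1, …, 131, with X_I the indicator of one ascent.
There are 131 indicators.
For each fixed i, the pair (π(i), π(i+1)) is a uniformly random ordered pair of distinct values from {1, …, 132}; by symmetry P[π(i) < π(i+1)] = 1/2.
By linearity: E[X] = 131 · (1/2) = (132 − 1) · (1/2) = 131/2 ≈ 65.500000.

E[X] = 131/2 = 65.500000.


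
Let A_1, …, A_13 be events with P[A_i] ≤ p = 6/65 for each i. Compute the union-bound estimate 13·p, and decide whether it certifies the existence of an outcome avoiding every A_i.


Union bound: P[∪_{i=1}^{13} A_i] ≤ Σ_i P[A_i] ≤ 13·p = 13·(6/65) = 6/5.
Numerically: 6/5 ≈ 1.2000.
Is 6/5 < 1? NO.
Since the bound 6/5 is ≥ 1, the union bound is uninformative here; it does NOT by itself certify existence.

13·p = 6/5 ≈ 1.2000; existence NOT certified by the union bound.


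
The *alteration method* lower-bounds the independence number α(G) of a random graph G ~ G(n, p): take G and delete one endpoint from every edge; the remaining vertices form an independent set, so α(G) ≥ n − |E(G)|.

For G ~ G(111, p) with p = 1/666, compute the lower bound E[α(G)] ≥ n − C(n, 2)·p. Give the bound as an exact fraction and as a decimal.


E[|E(G)|] = C(111, 2)·p = 6105 · (1/666) = 55/6.
E[α(G)] ≥ n − E[|E(G)|] = 111 − 55/6 = 611/6.
Numerically: ≈ 101.83333.
(This is only a lower bound; the true E[α(G)] may be larger.)

E[α(G)] ≥ 611/6 ≈ 101.83333.


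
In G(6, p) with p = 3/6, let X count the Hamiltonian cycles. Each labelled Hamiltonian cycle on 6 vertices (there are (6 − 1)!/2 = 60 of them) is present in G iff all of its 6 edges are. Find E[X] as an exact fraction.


K_6 has (6 − 1)!/2 = 60 labelled Hamiltonian cycles.
For each such Hamiltonian cycle H, let X_H = 1 if all 6 edges of H are present in G. Then P[X_H = 1] = p^{6} = (1/2)^{6} = 1/64.
Summing the indicators: E[X] = Σ_H E[X_H] = 60 · p^{6} = 60 · 1/64 = 15/16.
Numerically: E[X] ≈ 0.9375.

E[X] = 60 · (1/2)^{6} = 15/16 ≈ 0.9375.


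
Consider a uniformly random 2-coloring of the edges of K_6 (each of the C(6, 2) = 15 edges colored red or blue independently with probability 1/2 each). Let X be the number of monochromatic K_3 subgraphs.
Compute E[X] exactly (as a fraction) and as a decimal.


Let X = Σ_S X_S over the C(6, 3) = 20 subsets S of size 3, where X_S = 1 if the K_3 on S is monochromatic.
For a fixed S, the K_3 on S has C(3, 2) = 3 edges. P[all 3 edges red] = (1/2)^3, and likewise for blue, so P[monochromatic] = 2·(1/2)^3 = 2^{1 − 3} = 1/4.
Summing: E[X] = C(6, 3) · 2^{1 − 3} = 20 · 1/4 = 5.
Numerically: E[X] ≈ 5.000000.

E[X] = C(6,3)·2^(1−C(3,2)) = 5 ≈ 5.000000.


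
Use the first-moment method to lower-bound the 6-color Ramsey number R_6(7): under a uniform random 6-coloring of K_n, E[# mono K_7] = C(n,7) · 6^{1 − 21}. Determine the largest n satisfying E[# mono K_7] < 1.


We need C(n, 7) · 6^{1 − 21} < 1, i.e. C(n, 7) < 6^{21 − 1} = 3656158440062976.
Check values of n near the boundary:
  n = 564: C(564, 7) = 3469685994423792; 3469685994423792 < 3656158440062976? YES
  n = 565: C(565, 7) = 3513212521235560; 3513212521235560 < 3656158440062976? YES
  n = 566: C(566, 7) = 3557206237959440; 3557206237959440 < 3656158440062976? YES
  n = 567: C(567, 7) = 3601671315933933; 3601671315933933 < 3656158440062976? YES
  n = 568: C(568, 7) = 3646611956239704; 3646611956239704 < 3656158440062976? YES
  n = 569: C(569, 7) = 3692032389858348; 3692032389858348 < 3656158440062976? NO
  n = 570: C(570, 7) = 3737936877831720; 3737936877831720 < 3656158440062976? NO
The largest n with C(n, 7) < 3656158440062976 is n = 568 (where E[X] = 16882462760369/16926659444736 ≈ 0.997). Hence R_6(7) > 568, i.e. R_6(7) ≥ 569.

Largest n = 568; hence R_6(7) > 568.


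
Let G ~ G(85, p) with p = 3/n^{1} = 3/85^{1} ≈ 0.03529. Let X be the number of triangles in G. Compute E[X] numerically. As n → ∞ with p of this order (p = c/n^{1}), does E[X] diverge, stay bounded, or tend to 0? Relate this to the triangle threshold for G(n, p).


Number of potential triangles: C(85, 3) = 98770.
Each occurs with probability p³ ≈ (0.03529)³ ≈ 4.396499e-05.
By linearity: E[X] = C(85, 3)·p³ ≈ 98770 · 4.396499e-05 ≈ 4.3424.
Here α = 1, so p = 3/n is exactly at the triangle threshold p ~ 1/n. Asymptotically E[X] → c³/6 = 3³/6 = 9/2 ≈ 4.5000, a bounded constant. In this regime the triangle count is asymptotically Poisson(c³/6).

E[X] ≈ 4.3424; in regime p = Θ(1/n^{1}) E[X] stays bounded (at the triangle threshold p ~ 1/n).


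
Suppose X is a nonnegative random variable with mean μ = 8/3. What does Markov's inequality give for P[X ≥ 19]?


μ = E[X] = 8/3, a = 19.
Markov: P[X ≥ 19] ≤ μ/a = (8/3)/19 = 8/57.
Numerically: ≈ 0.1404.
(Since a = 19 > μ = 2.6667, the bound 8/57 is < 1 and informative.)

P[X ≥ 19] ≤ 8/57 ≈ 0.1404.


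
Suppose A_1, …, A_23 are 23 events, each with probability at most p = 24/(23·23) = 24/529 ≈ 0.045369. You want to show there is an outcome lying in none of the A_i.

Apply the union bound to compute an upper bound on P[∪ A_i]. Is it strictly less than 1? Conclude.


Union bound: P[∪_{i=1}^{23} A_i] ≤ Σ_i P[A_i] ≤ 23·p = 23·(24/529) = 24/23.
Numerically: 24/23 ≈ 1.043478.
Is 24/23 < 1? NO.
Since the bound 24/23 is ≥ 1, the union bound is uninformative here; it does NOT by itself certify existence.

23·p = 24/23 ≈ 1.043478; existence NOT certified by the union bound.


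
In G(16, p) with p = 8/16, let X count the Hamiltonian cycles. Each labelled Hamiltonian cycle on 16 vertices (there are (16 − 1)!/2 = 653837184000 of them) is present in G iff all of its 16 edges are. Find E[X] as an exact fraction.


K_16 has (16 − 1)!/2 = 653837184000 labelled Hamiltonian cycles.
For each such Hamiltonian cycle H, let X_H = 1 if all 16 edges of H are present in G. Then P[X_H = 1] = p^{16} = (1/2)^{16} = 1/65536.
By linearity of expectation: E[X] = Σ_H E[X_H] = 653837184000 · p^{16} = 653837184000 · 1/65536 = 638512875/64.
Numerically: E[X] ≈ 9.9768e+06.

E[X] = 653837184000 · (1/2)^{16} = 638512875/64 ≈ 9.9768e+06.


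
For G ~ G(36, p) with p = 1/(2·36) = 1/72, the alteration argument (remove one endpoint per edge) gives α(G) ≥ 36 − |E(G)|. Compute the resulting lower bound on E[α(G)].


E[|E(G)|] = C(36, 2)·p = 630 · (1/72) = 35/4.
E[α(G)] ≥ n − E[|E(G)|] = 36 − 35/4 = 109/4.
Numerically: ≈ 27.250.
(This is only a lower bound; the true E[α(G)] may be larger.)

E[α(G)] ≥ 109/4 ≈ 27.250.


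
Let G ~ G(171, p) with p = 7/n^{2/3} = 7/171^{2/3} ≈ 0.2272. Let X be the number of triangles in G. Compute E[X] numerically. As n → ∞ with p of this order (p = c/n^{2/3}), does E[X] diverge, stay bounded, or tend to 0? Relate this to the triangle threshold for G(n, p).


Number of potential triangles: C(171, 3) = 818805.
Each occurs with probability p³ ≈ (0.2272)³ ≈ 1.173010e-02.
By linearity: E[X] = C(171, 3)·p³ ≈ 818805 · 1.173010e-02 ≈ 9604.6686.
Since α = 2/3 < 1, p = c/n^{2/3} ≫ 1/n is above the triangle threshold p ~ 1/n. Asymptotically E[X] ~ (c³/6)·n^{3(1−α)} = (7³/6)·n^{1} → ∞; triangles are abundant w.h.p.

E[X] ≈ 9604.6686; in regime p = Θ(1/n^{2/3}) E[X] diverges (above the triangle threshold p ~ 1/n).


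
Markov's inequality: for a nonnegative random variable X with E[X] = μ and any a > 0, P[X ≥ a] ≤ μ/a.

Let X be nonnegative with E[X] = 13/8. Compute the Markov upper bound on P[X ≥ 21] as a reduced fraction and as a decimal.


μ = E[X] = 13/8, a = 21.
Markov: P[X ≥ 21] ≤ μ/a = (13/8)/21 = 13/168.
Numerically: ≈ 0.07738.
(Since a = 21 > μ = 1.62500, the bound 13/168 is < 1 and informative.)

P[X ≥ 21] ≤ 13/168 ≈ 0.07738.


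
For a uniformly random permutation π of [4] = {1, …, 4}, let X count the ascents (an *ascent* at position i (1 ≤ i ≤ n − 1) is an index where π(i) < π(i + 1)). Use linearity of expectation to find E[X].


Write X = Σ X_I over i = 1, …, 3, with X_I the indicator of one ascent.
There are 3 indicators.
For each fixed i, the pair (π(i), π(i+1)) is a uniformly random ordered pair of distinct values from {1, …, 4}; by symmetry P[π(i) < π(i+1)] = 1/2.
By linearity: E[X] = 3 · (1/2) = (4 − 1) · (1/2) = 3/2 ≈ 1.5000.

E[X] = 3/2 = 1.5000.


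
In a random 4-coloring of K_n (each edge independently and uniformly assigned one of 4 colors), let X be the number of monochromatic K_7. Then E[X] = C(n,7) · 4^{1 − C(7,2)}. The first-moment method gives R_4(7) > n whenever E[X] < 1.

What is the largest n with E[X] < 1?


We need C(n, 7) · 4^{1 − 21} < 1, i.e. C(n, 7) < 4^{21 − 1} = 1099511627776.
Check values of n near the boundary:
  n = 178: C(178, 7) = 996867063280; 996867063280 < 1099511627776? YES
  n = 179: C(179, 7) = 1037437234460; 1037437234460 < 1099511627776? YES
  n = 180: C(180, 7) = 1079414463600; 1079414463600 < 1099511627776? YES
  n = 181: C(181, 7) = 1122839183400; 1122839183400 < 1099511627776? NO
The largest n with C(n, 7) < 1099511627776 is n = 180 (where E[X] = 67463403975/68719476736 ≈ 0.98172). Hence R_4(7) > 180, i.e. R_4(7) ≥ 181.

Largest n = 180; hence R_4(7) > 180.


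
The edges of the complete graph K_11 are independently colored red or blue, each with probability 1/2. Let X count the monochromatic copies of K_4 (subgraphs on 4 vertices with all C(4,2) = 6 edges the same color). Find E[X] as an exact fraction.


Let X = Σ_S X_S over the C(11, 4) = 330 subsets S of size 4, where X_S = 1 if the K_4 on S is monochromatic.
For a fixed S, the K_4 on S has C(4, 2) = 6 edges. P[all 6 edges red] = (1/2)^6, and likewise for blue, so P[monochromatic] = 2·(1/2)^6 = 2^{1 − 6} = 1/32.
Summing: E[X] = C(11, 4) · 2^{1 − 6} = 330 · 1/32 = 165/16.
Numerically: E[X] ≈ 10.3125.

E[X] = C(11,4)·2^(1−C(4,2)) = 165/16 ≈ 10.3125.


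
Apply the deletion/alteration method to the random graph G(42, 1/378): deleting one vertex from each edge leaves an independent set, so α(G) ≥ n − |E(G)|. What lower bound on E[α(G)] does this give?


E[|E(G)|] = C(42, 2)·p = 861 · (1/378) = 41/18.
E[α(G)] ≥ n − E[|E(G)|] = 42 − 41/18 = 715/18.
Numerically: ≈ 39.722222.
(This is only a lower bound; the true E[α(G)] may be larger.)

E[α(G)] ≥ 715/18 ≈ 39.722222.


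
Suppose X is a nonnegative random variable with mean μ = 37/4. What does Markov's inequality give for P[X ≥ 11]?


μ = E[X] = 37/4, a = 11.
Markov: P[X ≥ 11] ≤ μ/a = (37/4)/11 = 37/44.
Numerically: ≈ 0.840909.
(Since a = 11 > μ = 9.250000, the bound 37/44 is < 1 and informative.)

P[X ≥ 11] ≤ 37/44 ≈ 0.840909.


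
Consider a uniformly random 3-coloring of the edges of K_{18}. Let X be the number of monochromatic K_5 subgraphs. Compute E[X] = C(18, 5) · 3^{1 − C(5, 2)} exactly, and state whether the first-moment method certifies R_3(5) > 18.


E[X] = C(18, 5) · 3^{1 − 10} = 8568 · 3^{−9} = 8568/19683.
As a reduced fraction: E[X] = 952/2187 ≈ 0.4353.
Is E[X] < 1? YES.
Since E[X] < 1, there exists a 3-coloring of K_{18} with no monochromatic K_5; hence R_3(5) > 18.

E[X] = 952/2187 ≈ 0.4353; E[X] < 1, so R_3(5) > 18.


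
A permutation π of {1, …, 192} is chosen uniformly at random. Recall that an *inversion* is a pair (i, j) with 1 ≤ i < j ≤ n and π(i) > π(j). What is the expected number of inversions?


Write X = Σ X_I over the C(192, 2) = 18336 pairs i < j, with X_I the indicator of one inversion.
There are 18336 indicators.
For each fixed pair i < j, the values π(i) and π(j) are two distinct elements of {1, …, 192} in uniformly random order; by symmetry P[π(i) > π(j)] = 1/2.
By linearity: E[X] = 18336 · (1/2) = C(192, 2) · (1/2) = 18336/2 = 9168 ≈ 9168.000.

E[X] = 9168 = 9168.000.


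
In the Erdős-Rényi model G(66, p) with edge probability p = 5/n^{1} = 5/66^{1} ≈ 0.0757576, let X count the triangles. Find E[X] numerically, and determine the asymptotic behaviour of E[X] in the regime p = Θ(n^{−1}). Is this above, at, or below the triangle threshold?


Number of potential triangles: C(66, 3) = 45760.
Each occurs with probability p³ ≈ (0.0757576)³ ≈ 4.34788658e-04.
By linearity: E[X] = C(66, 3)·p³ ≈ 45760 · 4.34788658e-04 ≈ 19.895929.
Here α = 1, so p = 5/n is exactly at the triangle threshold p ~ 1/n. Asymptotically E[X] → c³/6 = 5³/6 = 125/6 ≈ 20.833333, a bounded constant. In this regime the triangle count is asymptotically Poisson(c³/6).

E[X] ≈ 19.895929; in regime p = Θ(1/n^{1}) E[X] stays bounded (at the triangle threshold p ~ 1/n).


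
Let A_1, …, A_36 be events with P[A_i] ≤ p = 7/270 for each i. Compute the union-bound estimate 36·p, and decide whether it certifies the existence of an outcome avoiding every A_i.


Union bound: P[∪_{i=1}^{36} A_i] ≤ Σ_i P[A_i] ≤ 36·p = 36·(7/270) = 14/15.
Numerically: 14/15 ≈ 0.933.
Is 14/15 < 1? YES.
Since P[∪ A_i] ≤ 14/15 < 1, the complement has P[∩ A_i^c] ≥ 1 − 14/15 = 1/15 > 0, so some outcome avoids every A_i.

36·p = 14/15 ≈ 0.933; existence CERTIFIED by the union bound.


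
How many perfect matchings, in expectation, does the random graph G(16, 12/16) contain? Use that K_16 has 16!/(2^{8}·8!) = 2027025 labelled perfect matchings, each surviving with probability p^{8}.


K_16 has 16!/(2^{8}·8!) = 2027025 labelled perfect matchings.
For each such perfect matching H, let X_H = 1 if all 8 edges of H are present in G. Then P[X_H = 1] = p^{8} = (3/4)^{8} = 6561/65536.
By linearity of expectation: E[X] = Σ_H E[X_H] = 2027025 · p^{8} = 2027025 · 6561/65536 = 13299311025/65536.
Numerically: E[X] ≈ 2.03e+05.

E[X] = 2027025 · (3/4)^{8} = 13299311025/65536 ≈ 2.03e+05.


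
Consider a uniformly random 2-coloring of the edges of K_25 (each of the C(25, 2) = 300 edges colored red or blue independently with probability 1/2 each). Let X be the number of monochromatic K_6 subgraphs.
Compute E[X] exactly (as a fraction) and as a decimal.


Let X = Σ_S X_S over the C(25, 6) = 177100 subsets S of size 6, where X_S = 1 if the K_6 on S is monochromatic.
For a fixed S, the K_6 on S has C(6, 2) = 15 edges. P[all 15 edges red] = (1/2)^15, and likewise for blue, so P[monochromatic] = 2·(1/2)^15 = 2^{1 − 15} = 1/16384.
Summing: E[X] = C(25, 6) · 2^{1 − 15} = 177100 · 1/16384 = 44275/4096.
Numerically: E[X] ≈ 10.80933.

E[X] = C(25,6)·2^(1−C(6,2)) = 44275/4096 ≈ 10.80933.


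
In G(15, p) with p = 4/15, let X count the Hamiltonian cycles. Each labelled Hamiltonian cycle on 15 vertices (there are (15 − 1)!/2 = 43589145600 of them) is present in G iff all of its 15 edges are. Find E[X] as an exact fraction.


K_15 has (15 − 1)!/2 = 43589145600 labelled Hamiltonian cycles.
For each such Hamiltonian cycle H, let X_H = 1 if all 15 edges of H are present in G. Then P[X_H = 1] = p^{15} = (4/15)^{15} = 1073741824/437893890380859375.
Summing the indicators: E[X] = Σ_H E[X_H] = 43589145600 · p^{15} = 43589145600 · 1073741824/437893890380859375 = 7704277975826432/72081298828125.
Numerically: E[X] ≈ 106.883.

E[X] = 43589145600 · (4/15)^{15} = 7704277975826432/72081298828125 ≈ 106.883.


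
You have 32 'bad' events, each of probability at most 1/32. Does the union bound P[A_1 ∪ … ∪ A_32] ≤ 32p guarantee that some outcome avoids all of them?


Union bound: P[∪_{i=1}^{32} A_i] ≤ Σ_i P[A_i] ≤ 32·p = 32·(1/32) = 1.
Numerically: 1 ≈ 1.000.
Is 1 < 1? NO.
Since the bound 1 is ≥ 1, the union bound is uninformative here; it does NOT by itself certify existence.

32·p = 1 ≈ 1.000; existence NOT certified by the union bound.


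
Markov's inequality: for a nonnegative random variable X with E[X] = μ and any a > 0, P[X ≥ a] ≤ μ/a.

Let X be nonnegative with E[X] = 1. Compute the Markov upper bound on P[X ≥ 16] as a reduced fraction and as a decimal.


μ = E[X] = 1, a = 16.
Markov: P[X ≥ 16] ≤ μ/a = (1)/16 = 1/16.
Numerically: ≈ 0.062.
(Since a = 16 > μ = 1.000, the bound 1/16 is < 1 and informative.)

P[X ≥ 16] ≤ 1/16 ≈ 0.062.


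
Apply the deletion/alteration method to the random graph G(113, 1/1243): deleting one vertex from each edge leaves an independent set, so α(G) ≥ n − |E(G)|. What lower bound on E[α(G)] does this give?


E[|E(G)|] = C(113, 2)·p = 6328 · (1/1243) = 56/11.
E[α(G)] ≥ n − E[|E(G)|] = 113 − 56/11 = 1187/11.
Numerically: ≈ 107.909091.
(This is only a lower bound; the true E[α(G)] may be larger.)

E[α(G)] ≥ 1187/11 ≈ 107.909091.


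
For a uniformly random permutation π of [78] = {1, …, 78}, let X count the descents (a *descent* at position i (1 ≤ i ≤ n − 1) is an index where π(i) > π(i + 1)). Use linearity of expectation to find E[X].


Write X = Σ X_I over i = 1, …, 77, with X_I the indicator of one descent.
There are 77 indicators.
For each fixed i, the pair (π(i), π(i+1)) is a uniformly random ordered pair of distinct values from {1, …, 78}; by symmetry P[π(i) > π(i+1)] = 1/2.
By linearity: E[X] = 77 · (1/2) = (78 − 1) · (1/2) = 77/2 ≈ 38.50000.

E[X] = 77/2 = 38.50000.


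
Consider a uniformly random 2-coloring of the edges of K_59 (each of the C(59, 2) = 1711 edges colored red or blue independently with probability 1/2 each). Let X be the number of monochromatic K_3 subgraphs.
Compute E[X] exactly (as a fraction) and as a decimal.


Let X = Σ_S X_S over the C(59, 3) = 32509 subsets S of size 3, where X_S = 1 if the K_3 on S is monochromatic.
For a fixed S, the K_3 on S has C(3, 2) = 3 edges. P[all 3 edges red] = (1/2)^3, and likewise for blue, so P[monochromatic] = 2·(1/2)^3 = 2^{1 − 3} = 1/4.
By linearity: E[X] = C(59, 3) · 2^{1 − 3} = 32509 · 1/4 = 32509/4.
Numerically: E[X] ≈ 8127.25000.

E[X] = C(59,3)·2^(1−C(3,2)) = 32509/4 ≈ 8127.25000.


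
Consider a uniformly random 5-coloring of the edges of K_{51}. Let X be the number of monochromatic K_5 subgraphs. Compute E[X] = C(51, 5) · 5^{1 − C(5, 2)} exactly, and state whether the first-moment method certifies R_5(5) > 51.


E[X] = C(51, 5) · 5^{1 − 10} = 2349060 · 5^{−9} = 2349060/1953125.
As a reduced fraction: E[X] = 469812/390625 ≈ 1.20272.
Is E[X] < 1? NO.
Since E[X] ≥ 1, the first-moment bound is inconclusive at n = 51; it does NOT by itself certify R_5(5) > 51.

E[X] = 469812/390625 ≈ 1.20272; E[X] ≥ 1; first-moment method inconclusive here.


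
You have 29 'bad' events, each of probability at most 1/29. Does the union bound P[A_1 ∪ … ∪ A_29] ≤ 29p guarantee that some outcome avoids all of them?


Union bound: P[∪_{i=1}^{29} A_i] ≤ Σ_i P[A_i] ≤ 29·p = 29·(1/29) = 1.
Numerically: 1 ≈ 1.0000000.
Is 1 < 1? NO.
Since the bound 1 is ≥ 1, the union bound is uninformative here; it does NOT by itself certify existence.

29·p = 1 ≈ 1.0000000; existence NOT certified by the union bound.


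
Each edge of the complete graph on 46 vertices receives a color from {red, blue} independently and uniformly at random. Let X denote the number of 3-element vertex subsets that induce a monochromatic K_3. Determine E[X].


Let X = Σ_S X_S over the C(46, 3) = 15180 subsets S of size 3, where X_S = 1 if the K_3 on S is monochromatic.
For a fixed S, the K_3 on S has C(3, 2) = 3 edges. P[all 3 edges red] = (1/2)^3, and likewise for blue, so P[monochromatic] = 2·(1/2)^3 = 2^{1 − 3} = 1/4.
Summing: E[X] = C(46, 3) · 2^{1 − 3} = 15180 · 1/4 = 3795.
Numerically: E[X] ≈ 3795.000.

E[X] = C(46,3)·2^(1−C(3,2)) = 3795 ≈ 3795.000.


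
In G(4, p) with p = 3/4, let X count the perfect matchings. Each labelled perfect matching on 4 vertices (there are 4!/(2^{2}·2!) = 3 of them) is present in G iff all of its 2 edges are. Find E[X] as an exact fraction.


K_4 has 4!/(2^{2}·2!) = 3 labelled perfect matchings.
For each such perfect matching H, let X_H = 1 if all 2 edges of H are present in G. Then P[X_H = 1] = p^{2} = (3/4)^{2} = 9/16.
Summing the indicators: E[X] = Σ_H E[X_H] = 3 · p^{2} = 3 · 9/16 = 27/16.
Numerically: E[X] ≈ 1.6875.

E[X] = 3 · (3/4)^{2} = 27/16 ≈ 1.6875.


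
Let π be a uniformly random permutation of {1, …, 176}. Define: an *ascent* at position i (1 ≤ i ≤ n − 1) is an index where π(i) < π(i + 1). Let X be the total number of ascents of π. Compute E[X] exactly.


Write X = Σ X_I over i = 1, …, 175, with X_I the indicator of one ascent.
There are 175 indicators.
For each fixed i, the pair (π(i), π(i+1)) is a uniformly random ordered pair of distinct values from {1, …, 176}; by symmetry P[π(i) < π(i+1)] = 1/2.
By linearity: E[X] = 175 · (1/2) = (176 − 1) · (1/2) = 175/2 ≈ 87.5000.

E[X] = 175/2 = 87.5000.


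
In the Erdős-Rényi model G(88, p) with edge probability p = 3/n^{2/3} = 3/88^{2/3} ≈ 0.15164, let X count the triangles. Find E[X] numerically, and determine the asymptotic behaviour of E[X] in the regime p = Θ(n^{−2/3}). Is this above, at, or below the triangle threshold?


Number of potential triangles: C(88, 3) = 109736.
Each occurs with probability p³ ≈ (0.15164)³ ≈ 3.4865702e-03.
By linearity: E[X] = C(88, 3)·p³ ≈ 109736 · 3.4865702e-03 ≈ 382.60227.
Since α = 2/3 < 1, p = c/n^{2/3} ≫ 1/n is above the triangle threshold p ~ 1/n. Asymptotically E[X] ~ (c³/6)·n^{3(1−α)} = (3³/6)·n^{1} → ∞; triangles are abundant w.h.p.

E[X] ≈ 382.60227; in regime p = Θ(1/n^{2/3}) E[X] diverges (above the triangle threshold p ~ 1/n).


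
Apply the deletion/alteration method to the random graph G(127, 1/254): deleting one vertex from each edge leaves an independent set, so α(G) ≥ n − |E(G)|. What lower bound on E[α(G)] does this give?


E[|E(G)|] = C(127, 2)·p = 8001 · (1/254) = 63/2.
E[α(G)] ≥ n − E[|E(G)|] = 127 − 63/2 = 191/2.
Numerically: ≈ 95.50000.
(This is only a lower bound; the true E[α(G)] may be larger.)

E[α(G)] ≥ 191/2 ≈ 95.50000.


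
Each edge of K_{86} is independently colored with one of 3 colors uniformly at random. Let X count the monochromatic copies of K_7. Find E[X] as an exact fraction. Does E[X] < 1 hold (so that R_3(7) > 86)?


E[X] = C(86, 7) · 3^{1 − 21} = 5373200880 · 3^{−20} = 5373200880/3486784401.
As a reduced fraction: E[X] = 199007440/129140163 ≈ 1.5410.
Is E[X] < 1? NO.
Since E[X] ≥ 1, the first-moment bound is inconclusive at n = 86; it does NOT by itself certify R_3(7) > 86.

E[X] = 199007440/129140163 ≈ 1.5410; E[X] ≥ 1; first-moment method inconclusive here.


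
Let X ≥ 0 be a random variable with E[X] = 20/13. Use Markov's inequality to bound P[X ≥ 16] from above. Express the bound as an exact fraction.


μ = E[X] = 20/13, a = 16.
Markov: P[X ≥ 16] ≤ μ/a = (20/13)/16 = 5/52.
Numerically: ≈ 0.09615.
(Since a = 16 > μ = 1.53846, the bound 5/52 is < 1 and informative.)

P[X ≥ 16] ≤ 5/52 ≈ 0.09615.


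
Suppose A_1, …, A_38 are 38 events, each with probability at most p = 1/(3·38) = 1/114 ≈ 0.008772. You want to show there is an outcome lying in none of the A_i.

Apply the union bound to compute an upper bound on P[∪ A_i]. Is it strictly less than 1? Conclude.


Union bound: P[∪_{i=1}^{38} A_i] ≤ Σ_i P[A_i] ≤ 38·p = 38·(1/114) = 1/3.
Numerically: 1/3 ≈ 0.333333.
Is 1/3 < 1? YES.
Since P[∪ A_i] ≤ 1/3 < 1, the complement has P[∩ A_i^c] ≥ 1 − 1/3 = 2/3 > 0, so some outcome avoids every A_i.

38·p = 1/3 ≈ 0.333333; existence CERTIFIED by the union bound.


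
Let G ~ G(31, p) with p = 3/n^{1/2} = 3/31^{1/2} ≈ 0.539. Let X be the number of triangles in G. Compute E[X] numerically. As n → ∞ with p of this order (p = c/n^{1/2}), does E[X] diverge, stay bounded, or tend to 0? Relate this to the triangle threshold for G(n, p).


Number of potential triangles: C(31, 3) = 4495.
Each occurs with probability p³ ≈ (0.539)³ ≈ 1.56430e-01.
By linearity: E[X] = C(31, 3)·p³ ≈ 4495 · 1.56430e-01 ≈ 703.155.
Since α = 1/2 < 1, p = c/n^{1/2} ≫ 1/n is above the triangle threshold p ~ 1/n. Asymptotically E[X] ~ (c³/6)·n^{3(1−α)} = (3³/6)·n^{1.5} → ∞; triangles are abundant w.h.p.

E[X] ≈ 703.155; in regime p = Θ(1/n^{1/2}) E[X] diverges (above the triangle threshold p ~ 1/n).


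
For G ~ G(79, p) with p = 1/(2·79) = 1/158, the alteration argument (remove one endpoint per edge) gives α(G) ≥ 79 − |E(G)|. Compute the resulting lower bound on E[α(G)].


E[|E(G)|] = C(79, 2)·p = 3081 · (1/158) = 39/2.
E[α(G)] ≥ n − E[|E(G)|] = 79 − 39/2 = 119/2.
Numerically: ≈ 59.50000.
(This is only a lower bound; the true E[α(G)] may be larger.)

E[α(G)] ≥ 119/2 ≈ 59.50000.


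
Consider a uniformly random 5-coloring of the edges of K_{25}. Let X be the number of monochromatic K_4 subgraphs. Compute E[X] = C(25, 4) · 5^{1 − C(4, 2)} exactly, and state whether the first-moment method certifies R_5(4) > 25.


E[X] = C(25, 4) · 5^{1 − 6} = 12650 · 5^{−5} = 12650/3125.
As a reduced fraction: E[X] = 506/125 ≈ 4.0480.
Is E[X] < 1? NO.
Since E[X] ≥ 1, the first-moment bound is inconclusive at n = 25; it does NOT by itself certify R_5(4) > 25.

E[X] = 506/125 ≈ 4.0480; E[X] ≥ 1; first-moment method inconclusive here.


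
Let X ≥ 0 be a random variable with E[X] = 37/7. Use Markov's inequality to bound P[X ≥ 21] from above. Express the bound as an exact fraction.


μ = E[X] = 37/7, a = 21.
Markov: P[X ≥ 21] ≤ μ/a = (37/7)/21 = 37/147.
Numerically: ≈ 0.25170.
(Since a = 21 > μ = 5.28571, the bound 37/147 is < 1 and informative.)

P[X ≥ 21] ≤ 37/147 ≈ 0.25170.


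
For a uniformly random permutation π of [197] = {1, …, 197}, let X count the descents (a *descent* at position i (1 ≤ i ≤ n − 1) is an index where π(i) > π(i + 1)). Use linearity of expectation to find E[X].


Write X = Σ X_I over i = 1, …, 196, with X_I the indicator of one descent.
There are 196 indicators.
For each fixed i, the pair (π(i), π(i+1)) is a uniformly random ordered pair of distinct values from {1, …, 197}; by symmetry P[π(i) > π(i+1)] = 1/2.
By linearity: E[X] = 196 · (1/2) = (197 − 1) · (1/2) = 98 ≈ 98.00000.

E[X] = 98 = 98.00000.


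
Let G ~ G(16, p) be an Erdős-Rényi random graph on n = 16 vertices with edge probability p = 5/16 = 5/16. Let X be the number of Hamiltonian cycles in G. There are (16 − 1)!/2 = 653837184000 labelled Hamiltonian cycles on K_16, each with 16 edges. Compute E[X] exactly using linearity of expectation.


K_16 has (16 − 1)!/2 = 653837184000 labelled Hamiltonian cycles.
For each such Hamiltonian cycle H, let X_H = 1 if all 16 edges of H are present in G. Then P[X_H = 1] = p^{16} = (5/16)^{16} = 152587890625/18446744073709551616.
Summing the indicators: E[X] = Σ_H E[X_H] = 653837184000 · p^{16} = 653837184000 · 152587890625/18446744073709551616 = 97429332733154296875/18014398509481984.
Numerically: E[X] ≈ 5.41e+03.

E[X] = 653837184000 · (5/16)^{16} = 97429332733154296875/18014398509481984 ≈ 5.41e+03.
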